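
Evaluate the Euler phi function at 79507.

Factor: 79507 = 43^3.
φ(79507) = 43^2·(43−1) = 77658.

77658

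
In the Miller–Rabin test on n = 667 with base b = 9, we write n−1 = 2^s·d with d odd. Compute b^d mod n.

660

667 − 1 = 666 = 2^1 · 333, so d = 333.
9^1 ≡ 9 (mod 667)
9^2 ≡ 9^2 = 81 ≡ 81 (mod 667)
9^4 ≡ 81^2 = 6561 ≡ 558 (mod 667)
9^8 ≡ 558^2 = 311364 ≡ 542 (mod 667)
9^16 ≡ 542^2 = 293764 ≡ 284 (mod 667)
9^32 ≡ 284^2 = 80656 ≡ 616 (mod 667)
9^64 ≡ 616^2 = 379456 ≡ 600 (mod 667)
9^128 ≡ 600^2 = 360000 ≡ 487 (mod 667)
9^256 ≡ 487^2 = 237169 ≡ 384 (mod 667)
333 = 256 + 64 + 8 + 4 + 1 in binary powers of 2.
So 9^333 ≡ 384 · 600 · 542 · 558 · 9 ≡ 660 (mod 667).
Squaring chain: 660; never reaches −1, so base 9 is a Miller–Rabin witness that 667 is composite.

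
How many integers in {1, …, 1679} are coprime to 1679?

1584

Factor: 1679 = 23 · 73.
φ(1679) = (23−1) · (73−1) = 22 · 72 = 1584.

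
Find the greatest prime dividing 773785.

61

773785 = 5 · 154757
154757 = 43 · 3599
3599 = 59 · 61
61 is prime.
So 773785 = 5 · 43 · 59 · 61; the largest prime factor is 61.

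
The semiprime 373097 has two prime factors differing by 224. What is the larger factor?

733

Since p = q + 224, we have 373097 = q(q + 224), so q² + 224q − 373097 = 0.
Discriminant: 224² + 4·373097 = 50176 + 1492388 = 1542564; √1542564 = 1242.
q = (−224 + 1242)/2 = 509, and p = q + 224 = 733.
Check: 509 · 733 = 373097.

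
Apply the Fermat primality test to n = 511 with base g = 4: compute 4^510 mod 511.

4^1 ≡ 4 (mod 511)
4^2 ≡ 4^2 = 16 ≡ 16 (mod 511)
4^4 ≡ 16^2 = 256 ≡ 256 (mod 511)
4^8 ≡ 256^2 = 65536 ≡ 128 (mod 511)
4^16 ≡ 128^2 = 16384 ≡ 32 (mod 511)
4^32 ≡ 32^2 = 1024 ≡ 2 (mod 511)
4^64 ≡ 2^2 = 4 ≡ 4 (mod 511)
4^128 ≡ 4^2 = 16 ≡ 16 (mod 511)
4^256 ≡ 16^2 = 256 ≡ 256 (mod 511)
510 = 256 + 128 + 64 + 32 + 16 + 8 + 4 + 2 in binary powers of 2.
So 4^510 ≡ 256 · 16 · 4 · 2 · 32 · 128 · 256 · 16 ≡ 8 (mod 511).
Since 8 ≠ 1, base 4 is a Fermat witness: 511 is composite.

8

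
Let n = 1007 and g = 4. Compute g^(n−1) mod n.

937

4^1 ≡ 4 (mod 1007)
4^2 ≡ 4^2 = 16 ≡ 16 (mod 1007)
4^4 ≡ 16^2 = 256 ≡ 256 (mod 1007)
4^8 ≡ 256^2 = 65536 ≡ 81 (mod 1007)
4^16 ≡ 81^2 = 6561 ≡ 519 (mod 1007)
4^32 ≡ 519^2 = 269361 ≡ 492 (mod 1007)
4^64 ≡ 492^2 = 242064 ≡ 384 (mod 1007)
4^128 ≡ 384^2 = 147456 ≡ 434 (mod 1007)
4^256 ≡ 434^2 = 188356 ≡ 47 (mod 1007)
4^512 ≡ 47^2 = 2209 ≡ 195 (mod 1007)
1006 = 512 + 256 + 128 + 64 + 32 + 8 + 4 + 2 in binary powers of 2.
So 4^1006 ≡ 195 · 47 · 434 · 384 · 492 · 81 · 256 · 16 ≡ 937 (mod 1007).
Since 937 ≠ 1, base 4 is a Fermat witness: 1007 is composite.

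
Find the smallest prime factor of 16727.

43

16727 is odd.
Digit sum 23, not divisible by 3.
Ends in 7: not divisible by 5.
7: 16727 = 7·2389 + 4
11: 16727 = 11·1520 + 7
13: 16727 = 13·1286 + 9
17: 16727 = 17·983 + 16
19: 16727 = 19·880 + 7
23: 16727 = 23·727 + 6
29: 16727 = 29·576 + 23
31: 16727 = 31·539 + 18
37: 16727 = 37·452 + 3
41: 16727 = 41·407 + 40
43: 16727 = 43·389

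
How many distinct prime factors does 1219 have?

2

1219 = 23 · 53
1219 = 23 · 53, which has 2 distinct prime factors.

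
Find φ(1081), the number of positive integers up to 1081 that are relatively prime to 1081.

1012

Factor: 1081 = 23 · 47.
φ(1081) = (23−1) · (47−1) = 22 · 46 = 1012.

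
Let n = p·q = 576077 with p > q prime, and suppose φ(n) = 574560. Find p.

761

φ(n) = (p−1)(q−1) = n − (p+q) + 1, so p + q = 576077 − 574560 + 1 = 1518.
p and q are the roots of t² − 1518t + 576077 = 0.
Discriminant: 1518² − 4·576077 = 2304324 − 2304308 = 16; √16 = 4.
q = (1518 − 4)/2 = 757, p = (1518 + 4)/2 = 761.
Check: 757 · 761 = 576077.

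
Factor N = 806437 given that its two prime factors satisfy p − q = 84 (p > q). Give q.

Since p = q + 84, we have 806437 = q(q + 84), so q² + 84q − 806437 = 0.
Discriminant: 84² + 4·806437 = 7056 + 3225748 = 3232804; √3232804 = 1798.
q = (−84 + 1798)/2 = 857, and p = q + 84 = 941.
Check: 857 · 941 = 806437.

857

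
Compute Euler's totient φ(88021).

Factor: 88021 = 23 · 43 · 89.
φ(88021) = (23−1) · (43−1) · (89−1) = 22 · 42 · 88 = 81312.

81312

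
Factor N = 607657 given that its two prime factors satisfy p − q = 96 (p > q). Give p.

829

Since p = q + 96, we have 607657 = q(q + 96), so q² + 96q − 607657 = 0.
Discriminant: 96² + 4·607657 = 9216 + 2430628 = 2439844; √2439844 = 1562.
q = (−96 + 1562)/2 = 733, and p = q + 96 = 829.
Check: 733 · 829 = 607657.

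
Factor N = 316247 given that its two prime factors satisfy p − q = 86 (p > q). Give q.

521

Since p = q + 86, we have 316247 = q(q + 86), so q² + 86q − 316247 = 0.
Discriminant: 86² + 4·316247 = 7396 + 1264988 = 1272384; √1272384 = 1128.
q = (−86 + 1128)/2 = 521, and p = q + 86 = 607.
Check: 521 · 607 = 316247.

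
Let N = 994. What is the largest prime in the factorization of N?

994 = 2 · 497
497 = 7 · 71
71 is prime.
So 994 = 2 · 7 · 71; the largest prime factor is 71.

71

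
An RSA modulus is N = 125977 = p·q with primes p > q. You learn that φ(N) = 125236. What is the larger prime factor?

φ(n) = (p−1)(q−1) = n − (p+q) + 1, so p + q = 125977 − 125236 + 1 = 742.
p and q are the roots of t² − 742t + 125977 = 0.
Discriminant: 742² − 4·125977 = 550564 − 503908 = 46656; √46656 = 216.
q = (742 − 216)/2 = 263, p = (742 + 216)/2 = 479.
Check: 263 · 479 = 125977.

479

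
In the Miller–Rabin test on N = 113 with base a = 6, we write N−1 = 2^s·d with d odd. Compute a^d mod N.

113 − 1 = 112 = 2^4 · 7, so d = 7.
6^1 ≡ 6 (mod 113)
6^2 ≡ 6^2 = 36 ≡ 36 (mod 113)
6^4 ≡ 36^2 = 1296 ≡ 53 (mod 113)
7 = 4 + 2 + 1 in binary powers of 2.
So 6^7 ≡ 53 · 36 · 6 ≡ 35 (mod 113).
Squaring chain: 35 → 95 → 98 → 112; reaches −1, so base 6 does not prove 113 composite.

35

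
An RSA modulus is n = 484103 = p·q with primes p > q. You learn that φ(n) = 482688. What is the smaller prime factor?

577

φ(n) = (p−1)(q−1) = n − (p+q) + 1, so p + q = 484103 − 482688 + 1 = 1416.
p and q are the roots of t² − 1416t + 484103 = 0.
Discriminant: 1416² − 4·484103 = 2005056 − 1936412 = 68644; √68644 = 262.
q = (1416 − 262)/2 = 577, p = (1416 + 262)/2 = 839.
Check: 577 · 839 = 484103.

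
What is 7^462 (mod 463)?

7^1 ≡ 7 (mod 463)
7^2 ≡ 7^2 = 49 ≡ 49 (mod 463)
7^4 ≡ 49^2 = 2401 ≡ 86 (mod 463)
7^8 ≡ 86^2 = 7396 ≡ 451 (mod 463)
7^16 ≡ 451^2 = 203401 ≡ 144 (mod 463)
7^32 ≡ 144^2 = 20736 ≡ 364 (mod 463)
7^64 ≡ 364^2 = 132496 ≡ 78 (mod 463)
7^128 ≡ 78^2 = 6084 ≡ 65 (mod 463)
7^256 ≡ 65^2 = 4225 ≡ 58 (mod 463)
462 = 256 + 128 + 64 + 8 + 4 + 2 in binary powers of 2.
So 7^462 ≡ 58 · 65 · 78 · 451 · 86 · 49 ≡ 1 (mod 463).
Since the result is 1, base 7 gives no evidence that 463 is composite.

1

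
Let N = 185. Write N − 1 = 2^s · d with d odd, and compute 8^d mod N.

162

185 − 1 = 184 = 2^3 · 23, so d = 23.
8^1 ≡ 8 (mod 185)
8^2 ≡ 8^2 = 64 ≡ 64 (mod 185)
8^4 ≡ 64^2 = 4096 ≡ 26 (mod 185)
8^8 ≡ 26^2 = 676 ≡ 121 (mod 185)
8^16 ≡ 121^2 = 14641 ≡ 26 (mod 185)
23 = 16 + 4 + 2 + 1 in binary powers of 2.
So 8^23 ≡ 26 · 26 · 64 · 8 ≡ 162 (mod 185).
Squaring chain: 162 → 159 → 121; never reaches −1, so base 8 is a Miller–Rabin witness that 185 is composite.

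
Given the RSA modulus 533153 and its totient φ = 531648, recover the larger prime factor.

937

φ(n) = (p−1)(q−1) = n − (p+q) + 1, so p + q = 533153 − 531648 + 1 = 1506.
p and q are the roots of t² − 1506t + 533153 = 0.
Discriminant: 1506² − 4·533153 = 2268036 − 2132612 = 135424; √135424 = 368.
q = (1506 − 368)/2 = 569, p = (1506 + 368)/2 = 937.
Check: 569 · 937 = 533153.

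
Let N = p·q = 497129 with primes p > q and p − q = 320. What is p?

Since p = q + 320, we have 497129 = q(q + 320), so q² + 320q − 497129 = 0.
Discriminant: 320² + 4·497129 = 102400 + 1988516 = 2090916; √2090916 = 1446.
q = (−320 + 1446)/2 = 563, and p = q + 320 = 883.
Check: 563 · 883 = 497129.

883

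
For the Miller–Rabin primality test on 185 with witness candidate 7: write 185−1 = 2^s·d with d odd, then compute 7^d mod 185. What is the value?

185 − 1 = 184 = 2^3 · 23, so d = 23.
7^1 ≡ 7 (mod 185)
7^2 ≡ 7^2 = 49 ≡ 49 (mod 185)
7^4 ≡ 49^2 = 2401 ≡ 181 (mod 185)
7^8 ≡ 181^2 = 32761 ≡ 16 (mod 185)
7^16 ≡ 16^2 = 256 ≡ 71 (mod 185)
23 = 16 + 4 + 2 + 1 in binary powers of 2.
So 7^23 ≡ 71 · 181 · 49 · 7 ≡ 83 (mod 185).
Squaring chain: 83 → 44 → 86; never reaches −1, so base 7 is a Miller–Rabin witness that 185 is composite.

83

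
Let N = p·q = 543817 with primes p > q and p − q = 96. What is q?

691

Since p = q + 96, we have 543817 = q(q + 96), so q² + 96q − 543817 = 0.
Discriminant: 96² + 4·543817 = 9216 + 2175268 = 2184484; √2184484 = 1478.
q = (−96 + 1478)/2 = 691, and p = q + 96 = 787.
Check: 691 · 787 = 543817.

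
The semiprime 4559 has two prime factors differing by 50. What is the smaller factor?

47

Since p = q + 50, we have 4559 = q(q + 50), so q² + 50q − 4559 = 0.
Discriminant: 50² + 4·4559 = 2500 + 18236 = 20736; √20736 = 144.
q = (−50 + 144)/2 = 47, and p = q + 50 = 97.
Check: 47 · 97 = 4559.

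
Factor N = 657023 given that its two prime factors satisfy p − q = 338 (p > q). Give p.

Since p = q + 338, we have 657023 = q(q + 338), so q² + 338q − 657023 = 0.
Discriminant: 338² + 4·657023 = 114244 + 2628092 = 2742336; √2742336 = 1656.
q = (−338 + 1656)/2 = 659, and p = q + 338 = 997.
Check: 659 · 997 = 657023.

997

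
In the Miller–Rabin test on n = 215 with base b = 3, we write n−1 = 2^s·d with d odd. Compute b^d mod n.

77

215 − 1 = 214 = 2^1 · 107, so d = 107.
3^1 ≡ 3 (mod 215)
3^2 ≡ 3^2 = 9 ≡ 9 (mod 215)
3^4 ≡ 9^2 = 81 ≡ 81 (mod 215)
3^8 ≡ 81^2 = 6561 ≡ 111 (mod 215)
3^16 ≡ 111^2 = 12321 ≡ 66 (mod 215)
3^32 ≡ 66^2 = 4356 ≡ 56 (mod 215)
3^64 ≡ 56^2 = 3136 ≡ 126 (mod 215)
107 = 64 + 32 + 8 + 2 + 1 in binary powers of 2.
So 3^107 ≡ 126 · 56 · 111 · 9 · 3 ≡ 77 (mod 215).
Squaring chain: 77; never reaches −1, so base 3 is a Miller–Rabin witness that 215 is composite.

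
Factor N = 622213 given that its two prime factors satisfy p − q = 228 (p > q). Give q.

683

Since p = q + 228, we have 622213 = q(q + 228), so q² + 228q − 622213 = 0.
Discriminant: 228² + 4·622213 = 51984 + 2488852 = 2540836; √2540836 = 1594.
q = (−228 + 1594)/2 = 683, and p = q + 228 = 911.
Check: 683 · 911 = 622213.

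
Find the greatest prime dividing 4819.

4819 = 61 · 79
79 is prime.
So 4819 = 61 · 79; the largest prime factor is 79.

79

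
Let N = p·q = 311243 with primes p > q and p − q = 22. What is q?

547

Since p = q + 22, we have 311243 = q(q + 22), so q² + 22q − 311243 = 0.
Discriminant: 22² + 4·311243 = 484 + 1244972 = 1245456; √1245456 = 1116.
q = (−22 + 1116)/2 = 547, and p = q + 22 = 569.
Check: 547 · 569 = 311243.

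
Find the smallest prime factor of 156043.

17

156043 is odd.
Digit sum 19, not divisible by 3.
Ends in 3: not divisible by 5.
7: 156043 = 7·22291 + 6
11: 156043 = 11·14185 + 8
13: 156043 = 13·12003 + 4
17: 156043 = 17·9179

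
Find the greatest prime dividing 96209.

96209 = 23 · 4183
4183 = 47 · 89
89 is prime.
So 96209 = 23 · 47 · 89; the largest prime factor is 89.

89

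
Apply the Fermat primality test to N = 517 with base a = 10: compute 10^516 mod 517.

397

10^1 ≡ 10 (mod 517)
10^2 ≡ 10^2 = 100 ≡ 100 (mod 517)
10^4 ≡ 100^2 = 10000 ≡ 177 (mod 517)
10^8 ≡ 177^2 = 31329 ≡ 309 (mod 517)
10^16 ≡ 309^2 = 95481 ≡ 353 (mod 517)
10^32 ≡ 353^2 = 124609 ≡ 12 (mod 517)
10^64 ≡ 12^2 = 144 ≡ 144 (mod 517)
10^128 ≡ 144^2 = 20736 ≡ 56 (mod 517)
10^256 ≡ 56^2 = 3136 ≡ 34 (mod 517)
10^512 ≡ 34^2 = 1156 ≡ 122 (mod 517)
516 = 512 + 4 in binary powers of 2.
So 10^516 ≡ 122 · 177 ≡ 397 (mod 517).
Since 397 ≠ 1, base 10 is a Fermat witness: 517 is composite.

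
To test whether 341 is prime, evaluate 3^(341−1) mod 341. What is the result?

56

3^1 ≡ 3 (mod 341)
3^2 ≡ 3^2 = 9 ≡ 9 (mod 341)
3^4 ≡ 9^2 = 81 ≡ 81 (mod 341)
3^8 ≡ 81^2 = 6561 ≡ 82 (mod 341)
3^16 ≡ 82^2 = 6724 ≡ 245 (mod 341)
3^32 ≡ 245^2 = 60025 ≡ 9 (mod 341)
3^64 ≡ 9^2 = 81 ≡ 81 (mod 341)
3^128 ≡ 81^2 = 6561 ≡ 82 (mod 341)
3^256 ≡ 82^2 = 6724 ≡ 245 (mod 341)
340 = 256 + 64 + 16 + 4 in binary powers of 2.
So 3^340 ≡ 245 · 81 · 245 · 81 ≡ 56 (mod 341).
Since 56 ≠ 1, base 3 is a Fermat witness: 341 is composite.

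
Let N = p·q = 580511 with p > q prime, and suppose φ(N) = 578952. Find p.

947

φ(n) = (p−1)(q−1) = n − (p+q) + 1, so p + q = 580511 − 578952 + 1 = 1560.
p and q are the roots of t² − 1560t + 580511 = 0.
Discriminant: 1560² − 4·580511 = 2433600 − 2322044 = 111556; √111556 = 334.
q = (1560 − 334)/2 = 613, p = (1560 + 334)/2 = 947.
Check: 613 · 947 = 580511.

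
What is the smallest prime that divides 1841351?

1841351 is odd.
Digit sum 23, not divisible by 3.
Ends in 1: not divisible by 5.
7: 1841351 = 7·263050 + 1
11: 1841351 = 11·167395 + 6
13: 1841351 = 13·141642 + 5
17: 1841351 = 17·108314 + 13
19: 1841351 = 19·96913 + 4
23: 1841351 = 23·80058 + 17
29: 1841351 = 29·63494 + 25
31: 1841351 = 31·59398 + 13
37: 1841351 = 37·49766 + 9
41: 1841351 = 41·44911

41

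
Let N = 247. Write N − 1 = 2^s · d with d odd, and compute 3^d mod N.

183

247 − 1 = 246 = 2^1 · 123, so d = 123.
3^1 ≡ 3 (mod 247)
3^2 ≡ 3^2 = 9 ≡ 9 (mod 247)
3^4 ≡ 9^2 = 81 ≡ 81 (mod 247)
3^8 ≡ 81^2 = 6561 ≡ 139 (mod 247)
3^16 ≡ 139^2 = 19321 ≡ 55 (mod 247)
3^32 ≡ 55^2 = 3025 ≡ 61 (mod 247)
3^64 ≡ 61^2 = 3721 ≡ 16 (mod 247)
123 = 64 + 32 + 16 + 8 + 2 + 1 in binary powers of 2.
So 3^123 ≡ 16 · 61 · 55 · 139 · 9 · 3 ≡ 183 (mod 247).
Squaring chain: 183; never reaches −1, so base 3 is a Miller–Rabin witness that 247 is composite.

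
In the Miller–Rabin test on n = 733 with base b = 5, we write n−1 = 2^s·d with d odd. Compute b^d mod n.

353

733 − 1 = 732 = 2^2 · 183, so d = 183.
5^1 ≡ 5 (mod 733)
5^2 ≡ 5^2 = 25 ≡ 25 (mod 733)
5^4 ≡ 25^2 = 625 ≡ 625 (mod 733)
5^8 ≡ 625^2 = 390625 ≡ 669 (mod 733)
5^16 ≡ 669^2 = 447561 ≡ 431 (mod 733)
5^32 ≡ 431^2 = 185761 ≡ 312 (mod 733)
5^64 ≡ 312^2 = 97344 ≡ 588 (mod 733)
5^128 ≡ 588^2 = 345744 ≡ 501 (mod 733)
183 = 128 + 32 + 16 + 4 + 2 + 1 in binary powers of 2.
So 5^183 ≡ 501 · 312 · 431 · 625 · 25 · 5 ≡ 353 (mod 733).
Squaring chain: 353 → 732; reaches −1, so base 5 does not prove 733 composite.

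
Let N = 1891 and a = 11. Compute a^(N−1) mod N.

1768

11^1 ≡ 11 (mod 1891)
11^2 ≡ 11^2 = 121 ≡ 121 (mod 1891)
11^4 ≡ 121^2 = 14641 ≡ 1404 (mod 1891)
11^8 ≡ 1404^2 = 1971216 ≡ 794 (mod 1891)
11^16 ≡ 794^2 = 630436 ≡ 733 (mod 1891)
11^32 ≡ 733^2 = 537289 ≡ 245 (mod 1891)
11^64 ≡ 245^2 = 60025 ≡ 1404 (mod 1891)
11^128 ≡ 1404^2 = 1971216 ≡ 794 (mod 1891)
11^256 ≡ 794^2 = 630436 ≡ 733 (mod 1891)
11^512 ≡ 733^2 = 537289 ≡ 245 (mod 1891)
11^1024 ≡ 245^2 = 60025 ≡ 1404 (mod 1891)
1890 = 1024 + 512 + 256 + 64 + 32 + 2 in binary powers of 2.
So 11^1890 ≡ 1404 · 245 · 733 · 1404 · 245 · 121 ≡ 1768 (mod 1891).
Since 1768 ≠ 1, base 11 is a Fermat witness: 1891 is composite.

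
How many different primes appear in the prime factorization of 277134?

277134 = 2 · 138567
138567 = 3 · 46189
46189 = 11 · 4199
4199 = 13 · 323
323 = 17 · 19
277134 = 2 · 3 · 11 · 13 · 17 · 19, which has 6 distinct prime factors.

6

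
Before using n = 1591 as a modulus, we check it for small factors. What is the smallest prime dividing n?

37

1591 is odd.
Digit sum 16, not divisible by 3.
Ends in 1: not divisible by 5.
7: 1591 = 7·227 + 2
11: 1591 = 11·144 + 7
13: 1591 = 13·122 + 5
17: 1591 = 17·93 + 10
19: 1591 = 19·83 + 14
23: 1591 = 23·69 + 4
29: 1591 = 29·54 + 25
31: 1591 = 31·51 + 10
37: 1591 = 37·43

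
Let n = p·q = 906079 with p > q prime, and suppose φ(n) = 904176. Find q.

φ(n) = (p−1)(q−1) = n − (p+q) + 1, so p + q = 906079 − 904176 + 1 = 1904.
p and q are the roots of t² − 1904t + 906079 = 0.
Discriminant: 1904² − 4·906079 = 3625216 − 3624316 = 900; √900 = 30.
q = (1904 − 30)/2 = 937, p = (1904 + 30)/2 = 967.
Check: 937 · 967 = 906079.

937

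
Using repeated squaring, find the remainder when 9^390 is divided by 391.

123

9^1 ≡ 9 (mod 391)
9^2 ≡ 9^2 = 81 ≡ 81 (mod 391)
9^4 ≡ 81^2 = 6561 ≡ 305 (mod 391)
9^8 ≡ 305^2 = 93025 ≡ 358 (mod 391)
9^16 ≡ 358^2 = 128164 ≡ 307 (mod 391)
9^32 ≡ 307^2 = 94249 ≡ 18 (mod 391)
9^64 ≡ 18^2 = 324 ≡ 324 (mod 391)
9^128 ≡ 324^2 = 104976 ≡ 188 (mod 391)
9^256 ≡ 188^2 = 35344 ≡ 154 (mod 391)
390 = 256 + 128 + 4 + 2 in binary powers of 2.
So 9^390 ≡ 154 · 188 · 305 · 81 ≡ 123 (mod 391).
Since 123 ≠ 1, base 9 is a Fermat witness: 391 is composite.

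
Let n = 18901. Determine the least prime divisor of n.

18901 is odd.
Digit sum 19, not divisible by 3.
Ends in 1: not divisible by 5.
7: 18901 = 7·2700 + 1
11: 18901 = 11·1718 + 3
13: 18901 = 13·1453 + 12
17: 18901 = 17·1111 + 14
19: 18901 = 19·994 + 15
23: 18901 = 23·821 + 18
29: 18901 = 29·651 + 22
31: 18901 = 31·609 + 22
37: 18901 = 37·510 + 31
41: 18901 = 41·461

41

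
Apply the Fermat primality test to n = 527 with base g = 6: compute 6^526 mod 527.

366

6^1 ≡ 6 (mod 527)
6^2 ≡ 6^2 = 36 ≡ 36 (mod 527)
6^4 ≡ 36^2 = 1296 ≡ 242 (mod 527)
6^8 ≡ 242^2 = 58564 ≡ 67 (mod 527)
6^16 ≡ 67^2 = 4489 ≡ 273 (mod 527)
6^32 ≡ 273^2 = 74529 ≡ 222 (mod 527)
6^64 ≡ 222^2 = 49284 ≡ 273 (mod 527)
6^128 ≡ 273^2 = 74529 ≡ 222 (mod 527)
6^256 ≡ 222^2 = 49284 ≡ 273 (mod 527)
6^512 ≡ 273^2 = 74529 ≡ 222 (mod 527)
526 = 512 + 8 + 4 + 2 in binary powers of 2.
So 6^526 ≡ 222 · 67 · 242 · 36 ≡ 366 (mod 527).
Since 366 ≠ 1, base 6 is a Fermat witness: 527 is composite.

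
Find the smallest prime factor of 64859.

79

64859 is odd.
Digit sum 32, not divisible by 3.
Ends in 9: not divisible by 5.
7: 64859 = 7·9265 + 4
11: 64859 = 11·5896 + 3
13: 64859 = 13·4989 + 2
17: 64859 = 17·3815 + 4
19: 64859 = 19·3413 + 12
23: 64859 = 23·2819 + 22
29: 64859 = 29·2236 + 15
31: 64859 = 31·2092 + 7
37: 64859 = 37·1752 + 35
41: 64859 = 41·1581 + 38
43: 64859 = 43·1508 + 15
47: 64859 = 47·1379 + 46
53: 64859 = 53·1223 + 40
59: 64859 = 59·1099 + 18
61: 64859 = 61·1063 + 16
67: 64859 = 67·968 + 3
71: 64859 = 71·913 + 36
73: 64859 = 73·888 + 35
79: 64859 = 79·821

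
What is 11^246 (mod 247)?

77

11^1 ≡ 11 (mod 247)
11^2 ≡ 11^2 = 121 ≡ 121 (mod 247)
11^4 ≡ 121^2 = 14641 ≡ 68 (mod 247)
11^8 ≡ 68^2 = 4624 ≡ 178 (mod 247)
11^16 ≡ 178^2 = 31684 ≡ 68 (mod 247)
11^32 ≡ 68^2 = 4624 ≡ 178 (mod 247)
11^64 ≡ 178^2 = 31684 ≡ 68 (mod 247)
11^128 ≡ 68^2 = 4624 ≡ 178 (mod 247)
246 = 128 + 64 + 32 + 16 + 4 + 2 in binary powers of 2.
So 11^246 ≡ 178 · 68 · 178 · 68 · 68 · 121 ≡ 77 (mod 247).
Since 77 ≠ 1, base 11 is a Fermat witness: 247 is composite.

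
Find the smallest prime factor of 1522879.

1522879 is odd.
Digit sum 34, not divisible by 3.
Ends in 9: not divisible by 5.
7: 1522879 = 7·217554 + 1
11: 1522879 = 11·138443 + 6
13: 1522879 = 13·117144 + 7
17: 1522879 = 17·89581 + 2
19: 1522879 = 19·80151 + 10
23: 1522879 = 23·66212 + 3
29: 1522879 = 29·52513 + 2
31: 1522879 = 31·49125 + 4
37: 1522879 = 37·41158 + 33
41: 1522879 = 41·37143 + 16
43: 1522879 = 43·35415 + 34
47: 1522879 = 47·32401 + 32
53: 1522879 = 53·28733 + 30
59: 1522879 = 59·25811 + 30
61: 1522879 = 61·24965 + 14
67: 1522879 = 67·22729 + 36
71: 1522879 = 71·21449

71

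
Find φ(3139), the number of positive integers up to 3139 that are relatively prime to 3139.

3024

Factor: 3139 = 43 · 73.
φ(3139) = (43−1) · (73−1) = 42 · 72 = 3024.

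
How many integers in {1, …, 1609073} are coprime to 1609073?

1565200

Factor: 1609073 = 71 · 131 · 173.
φ(1609073) = (71−1) · (131−1) · (173−1) = 70 · 130 · 172 = 1565200.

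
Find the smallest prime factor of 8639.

8639 is odd.
Digit sum 26, not divisible by 3.
Ends in 9: not divisible by 5.
7: 8639 = 7·1234 + 1
11: 8639 = 11·785 + 4
13: 8639 = 13·664 + 7
17: 8639 = 17·508 + 3
19: 8639 = 19·454 + 13
23: 8639 = 23·375 + 14
29: 8639 = 29·297 + 26
31: 8639 = 31·278 + 21
37: 8639 = 37·233 + 18
41: 8639 = 41·210 + 29
43: 8639 = 43·200 + 39
47: 8639 = 47·183 + 38
53: 8639 = 53·163

53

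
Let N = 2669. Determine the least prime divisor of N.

17

2669 is odd.
Digit sum 23, not divisible by 3.
Ends in 9: not divisible by 5.
7: 2669 = 7·381 + 2
11: 2669 = 11·242 + 7
13: 2669 = 13·205 + 4
17: 2669 = 17·157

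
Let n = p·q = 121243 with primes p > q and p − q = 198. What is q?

263

Since p = q + 198, we have 121243 = q(q + 198), so q² + 198q − 121243 = 0.
Discriminant: 198² + 4·121243 = 39204 + 484972 = 524176; √524176 = 724.
q = (−198 + 724)/2 = 263, and p = q + 198 = 461.
Check: 263 · 461 = 121243.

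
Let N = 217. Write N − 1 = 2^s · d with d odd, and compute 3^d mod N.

209

217 − 1 = 216 = 2^3 · 27, so d = 27.
3^1 ≡ 3 (mod 217)
3^2 ≡ 3^2 = 9 ≡ 9 (mod 217)
3^4 ≡ 9^2 = 81 ≡ 81 (mod 217)
3^8 ≡ 81^2 = 6561 ≡ 51 (mod 217)
3^16 ≡ 51^2 = 2601 ≡ 214 (mod 217)
27 = 16 + 8 + 2 + 1 in binary powers of 2.
So 3^27 ≡ 214 · 51 · 9 · 3 ≡ 209 (mod 217).
Squaring chain: 209 → 64 → 190; never reaches −1, so base 3 is a Miller–Rabin witness that 217 is composite.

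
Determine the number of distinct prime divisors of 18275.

18275 = 5^2 · 731
731 = 17 · 43
18275 = 5^2 · 17 · 43, which has 3 distinct prime factors.

3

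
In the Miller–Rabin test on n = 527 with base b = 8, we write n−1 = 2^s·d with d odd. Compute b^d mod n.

527 − 1 = 526 = 2^1 · 263, so d = 263.
8^1 ≡ 8 (mod 527)
8^2 ≡ 8^2 = 64 ≡ 64 (mod 527)
8^4 ≡ 64^2 = 4096 ≡ 407 (mod 527)
8^8 ≡ 407^2 = 165649 ≡ 171 (mod 527)
8^16 ≡ 171^2 = 29241 ≡ 256 (mod 527)
8^32 ≡ 256^2 = 65536 ≡ 188 (mod 527)
8^64 ≡ 188^2 = 35344 ≡ 35 (mod 527)
8^128 ≡ 35^2 = 1225 ≡ 171 (mod 527)
8^256 ≡ 171^2 = 29241 ≡ 256 (mod 527)
263 = 256 + 4 + 2 + 1 in binary powers of 2.
So 8^263 ≡ 256 · 407 · 64 · 8 ≡ 202 (mod 527).
Squaring chain: 202; never reaches −1, so base 8 is a Miller–Rabin witness that 527 is composite.

202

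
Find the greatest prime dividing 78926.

78926 = 2 · 39463
39463 = 19 · 2077
2077 = 31 · 67
67 is prime.
So 78926 = 2 · 19 · 31 · 67; the largest prime factor is 67.

67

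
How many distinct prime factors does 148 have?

148 = 2^2 · 37
148 = 2^2 · 37, which has 2 distinct prime factors.

2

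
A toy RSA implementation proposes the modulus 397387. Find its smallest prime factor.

397387 is odd.
Digit sum 37, not divisible by 3.
Ends in 7: not divisible by 5.
7: 397387 = 7·56769 + 4
11: 397387 = 11·36126 + 1
13: 397387 = 13·30568 + 3
17: 397387 = 17·23375 + 12
19: 397387 = 19·20915 + 2
23: 397387 = 23·17277 + 16
29: 397387 = 29·13703

29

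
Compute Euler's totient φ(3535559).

3465280

Factor: 3535559 = 131 · 137 · 197.
φ(3535559) = (131−1) · (137−1) · (197−1) = 130 · 136 · 196 = 3465280.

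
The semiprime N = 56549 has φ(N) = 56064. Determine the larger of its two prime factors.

φ(n) = (p−1)(q−1) = n − (p+q) + 1, so p + q = 56549 − 56064 + 1 = 486.
p and q are the roots of t² − 486t + 56549 = 0.
Discriminant: 486² − 4·56549 = 236196 − 226196 = 10000; √10000 = 100.
q = (486 − 100)/2 = 193, p = (486 + 100)/2 = 293.
Check: 193 · 293 = 56549.

293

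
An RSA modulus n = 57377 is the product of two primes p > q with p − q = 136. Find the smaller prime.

Since p = q + 136, we have 57377 = q(q + 136), so q² + 136q − 57377 = 0.
Discriminant: 136² + 4·57377 = 18496 + 229508 = 248004; √248004 = 498.
q = (−136 + 498)/2 = 181, and p = q + 136 = 317.
Check: 181 · 317 = 57377.

181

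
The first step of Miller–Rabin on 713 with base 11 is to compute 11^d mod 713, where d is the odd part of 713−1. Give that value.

713 − 1 = 712 = 2^3 · 89, so d = 89.
11^1 ≡ 11 (mod 713)
11^2 ≡ 11^2 = 121 ≡ 121 (mod 713)
11^4 ≡ 121^2 = 14641 ≡ 381 (mod 713)
11^8 ≡ 381^2 = 145161 ≡ 422 (mod 713)
11^16 ≡ 422^2 = 178084 ≡ 547 (mod 713)
11^32 ≡ 547^2 = 299209 ≡ 462 (mod 713)
11^64 ≡ 462^2 = 213444 ≡ 257 (mod 713)
89 = 64 + 16 + 8 + 1 in binary powers of 2.
So 11^89 ≡ 257 · 547 · 422 · 11 ≡ 172 (mod 713).
Squaring chain: 172 → 351 → 565; never reaches −1, so base 11 is a Miller–Rabin witness that 713 is composite.

172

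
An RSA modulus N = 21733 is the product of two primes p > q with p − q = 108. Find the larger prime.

Since p = q + 108, we have 21733 = q(q + 108), so q² + 108q − 21733 = 0.
Discriminant: 108² + 4·21733 = 11664 + 86932 = 98596; √98596 = 314.
q = (−108 + 314)/2 = 103, and p = q + 108 = 211.
Check: 103 · 211 = 21733.

211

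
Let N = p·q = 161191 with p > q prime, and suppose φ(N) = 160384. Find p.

φ(n) = (p−1)(q−1) = n − (p+q) + 1, so p + q = 161191 − 160384 + 1 = 808.
p and q are the roots of t² − 808t + 161191 = 0.
Discriminant: 808² − 4·161191 = 652864 − 644764 = 8100; √8100 = 90.
q = (808 − 90)/2 = 359, p = (808 + 90)/2 = 449.
Check: 359 · 449 = 161191.

449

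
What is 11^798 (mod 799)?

11^1 ≡ 11 (mod 799)
11^2 ≡ 11^2 = 121 ≡ 121 (mod 799)
11^4 ≡ 121^2 = 14641 ≡ 259 (mod 799)
11^8 ≡ 259^2 = 67081 ≡ 764 (mod 799)
11^16 ≡ 764^2 = 583696 ≡ 426 (mod 799)
11^32 ≡ 426^2 = 181476 ≡ 103 (mod 799)
11^64 ≡ 103^2 = 10609 ≡ 222 (mod 799)
11^128 ≡ 222^2 = 49284 ≡ 545 (mod 799)
11^256 ≡ 545^2 = 297025 ≡ 596 (mod 799)
11^512 ≡ 596^2 = 355216 ≡ 460 (mod 799)
798 = 512 + 256 + 16 + 8 + 4 + 2 in binary powers of 2.
So 11^798 ≡ 460 · 596 · 426 · 764 · 259 · 121 ≡ 332 (mod 799).
Since 332 ≠ 1, base 11 is a Fermat witness: 799 is composite.

332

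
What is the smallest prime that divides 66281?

79

66281 is odd.
Digit sum 23, not divisible by 3.
Ends in 1: not divisible by 5.
7: 66281 = 7·9468 + 5
11: 66281 = 11·6025 + 6
13: 66281 = 13·5098 + 7
17: 66281 = 17·3898 + 15
19: 66281 = 19·3488 + 9
23: 66281 = 23·2881 + 18
29: 66281 = 29·2285 + 16
31: 66281 = 31·2138 + 3
37: 66281 = 37·1791 + 14
41: 66281 = 41·1616 + 25
43: 66281 = 43·1541 + 18
47: 66281 = 47·1410 + 11
53: 66281 = 53·1250 + 31
59: 66281 = 59·1123 + 24
61: 66281 = 61·1086 + 35
67: 66281 = 67·989 + 18
71: 66281 = 71·933 + 38
73: 66281 = 73·907 + 70
79: 66281 = 79·839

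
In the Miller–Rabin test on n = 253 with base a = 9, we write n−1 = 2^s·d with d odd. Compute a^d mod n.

36

253 − 1 = 252 = 2^2 · 63, so d = 63.
9^1 ≡ 9 (mod 253)
9^2 ≡ 9^2 = 81 ≡ 81 (mod 253)
9^4 ≡ 81^2 = 6561 ≡ 236 (mod 253)
9^8 ≡ 236^2 = 55696 ≡ 36 (mod 253)
9^16 ≡ 36^2 = 1296 ≡ 31 (mod 253)
9^32 ≡ 31^2 = 961 ≡ 202 (mod 253)
63 = 32 + 16 + 8 + 4 + 2 + 1 in binary powers of 2.
So 9^63 ≡ 202 · 31 · 36 · 236 · 81 · 9 ≡ 36 (mod 253).
Squaring chain: 36 → 31; never reaches −1, so base 9 is a Miller–Rabin witness that 253 is composite.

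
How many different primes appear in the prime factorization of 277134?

277134 = 2 · 138567
138567 = 3 · 46189
46189 = 11 · 4199
4199 = 13 · 323
323 = 17 · 19
277134 = 2 · 3 · 11 · 13 · 17 · 19, which has 6 distinct prime factors.

6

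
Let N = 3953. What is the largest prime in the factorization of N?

3953 = 59 · 67
67 is prime.
So 3953 = 59 · 67; the largest prime factor is 67.

67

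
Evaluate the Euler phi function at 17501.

15120

Factor: 17501 = 11 · 37 · 43.
φ(17501) = (11−1) · (37−1) · (43−1) = 10 · 36 · 42 = 15120.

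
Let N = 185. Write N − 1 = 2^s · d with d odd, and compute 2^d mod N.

153

185 − 1 = 184 = 2^3 · 23, so d = 23.
2^1 ≡ 2 (mod 185)
2^2 ≡ 2^2 = 4 ≡ 4 (mod 185)
2^4 ≡ 4^2 = 16 ≡ 16 (mod 185)
2^8 ≡ 16^2 = 256 ≡ 71 (mod 185)
2^16 ≡ 71^2 = 5041 ≡ 46 (mod 185)
23 = 16 + 4 + 2 + 1 in binary powers of 2.
So 2^23 ≡ 46 · 16 · 4 · 2 ≡ 153 (mod 185).
Squaring chain: 153 → 99 → 181; never reaches −1, so base 2 is a Miller–Rabin witness that 185 is composite.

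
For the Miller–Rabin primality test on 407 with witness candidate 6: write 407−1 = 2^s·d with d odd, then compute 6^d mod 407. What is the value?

407 − 1 = 406 = 2^1 · 203, so d = 203.
6^1 ≡ 6 (mod 407)
6^2 ≡ 6^2 = 36 ≡ 36 (mod 407)
6^4 ≡ 36^2 = 1296 ≡ 75 (mod 407)
6^8 ≡ 75^2 = 5625 ≡ 334 (mod 407)
6^16 ≡ 334^2 = 111556 ≡ 38 (mod 407)
6^32 ≡ 38^2 = 1444 ≡ 223 (mod 407)
6^64 ≡ 223^2 = 49729 ≡ 75 (mod 407)
6^128 ≡ 75^2 = 5625 ≡ 334 (mod 407)
203 = 128 + 64 + 8 + 2 + 1 in binary powers of 2.
So 6^203 ≡ 334 · 75 · 334 · 36 · 6 ≡ 216 (mod 407).
Squaring chain: 216; never reaches −1, so base 6 is a Miller–Rabin witness that 407 is composite.

216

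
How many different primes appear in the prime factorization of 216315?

5

216315 = 3^2 · 24035
24035 = 5 · 4807
4807 = 11 · 437
437 = 19 · 23
216315 = 3^2 · 5 · 11 · 19 · 23, which has 5 distinct prime factors.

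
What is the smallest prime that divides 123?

123 is odd.
Digit sum 6, divisible by 3.

3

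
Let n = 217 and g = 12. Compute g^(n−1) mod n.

64

12^1 ≡ 12 (mod 217)
12^2 ≡ 12^2 = 144 ≡ 144 (mod 217)
12^4 ≡ 144^2 = 20736 ≡ 121 (mod 217)
12^8 ≡ 121^2 = 14641 ≡ 102 (mod 217)
12^16 ≡ 102^2 = 10404 ≡ 205 (mod 217)
12^32 ≡ 205^2 = 42025 ≡ 144 (mod 217)
12^64 ≡ 144^2 = 20736 ≡ 121 (mod 217)
12^128 ≡ 121^2 = 14641 ≡ 102 (mod 217)
216 = 128 + 64 + 16 + 8 in binary powers of 2.
So 12^216 ≡ 102 · 121 · 205 · 102 ≡ 64 (mod 217).
Since 64 ≠ 1, base 12 is a Fermat witness: 217 is composite.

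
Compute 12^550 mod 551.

463

12^1 ≡ 12 (mod 551)
12^2 ≡ 12^2 = 144 ≡ 144 (mod 551)
12^4 ≡ 144^2 = 20736 ≡ 349 (mod 551)
12^8 ≡ 349^2 = 121801 ≡ 30 (mod 551)
12^16 ≡ 30^2 = 900 ≡ 349 (mod 551)
12^32 ≡ 349^2 = 121801 ≡ 30 (mod 551)
12^64 ≡ 30^2 = 900 ≡ 349 (mod 551)
12^128 ≡ 349^2 = 121801 ≡ 30 (mod 551)
12^256 ≡ 30^2 = 900 ≡ 349 (mod 551)
12^512 ≡ 349^2 = 121801 ≡ 30 (mod 551)
550 = 512 + 32 + 4 + 2 in binary powers of 2.
So 12^550 ≡ 30 · 30 · 349 · 144 ≡ 463 (mod 551).
Since 463 ≠ 1, base 12 is a Fermat witness: 551 is composite.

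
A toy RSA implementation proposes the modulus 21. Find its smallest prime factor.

21 is odd.
Digit sum 3, divisible by 3.

3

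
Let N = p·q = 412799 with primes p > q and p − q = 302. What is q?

509

Since p = q + 302, we have 412799 = q(q + 302), so q² + 302q − 412799 = 0.
Discriminant: 302² + 4·412799 = 91204 + 1651196 = 1742400; √1742400 = 1320.
q = (−302 + 1320)/2 = 509, and p = q + 302 = 811.
Check: 509 · 811 = 412799.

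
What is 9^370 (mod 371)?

9^1 ≡ 9 (mod 371)
9^2 ≡ 9^2 = 81 ≡ 81 (mod 371)
9^4 ≡ 81^2 = 6561 ≡ 254 (mod 371)
9^8 ≡ 254^2 = 64516 ≡ 333 (mod 371)
9^16 ≡ 333^2 = 110889 ≡ 331 (mod 371)
9^32 ≡ 331^2 = 109561 ≡ 116 (mod 371)
9^64 ≡ 116^2 = 13456 ≡ 100 (mod 371)
9^128 ≡ 100^2 = 10000 ≡ 354 (mod 371)
9^256 ≡ 354^2 = 125316 ≡ 289 (mod 371)
370 = 256 + 64 + 32 + 16 + 2 in binary powers of 2.
So 9^370 ≡ 289 · 100 · 116 · 331 · 81 ≡ 275 (mod 371).
Since 275 ≠ 1, base 9 is a Fermat witness: 371 is composite.

275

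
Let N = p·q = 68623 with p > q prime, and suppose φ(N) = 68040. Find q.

163

φ(n) = (p−1)(q−1) = n − (p+q) + 1, so p + q = 68623 − 68040 + 1 = 584.
p and q are the roots of t² − 584t + 68623 = 0.
Discriminant: 584² − 4·68623 = 341056 − 274492 = 66564; √66564 = 258.
q = (584 − 258)/2 = 163, p = (584 + 258)/2 = 421.
Check: 163 · 421 = 68623.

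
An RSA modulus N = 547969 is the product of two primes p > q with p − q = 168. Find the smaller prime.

Since p = q + 168, we have 547969 = q(q + 168), so q² + 168q − 547969 = 0.
Discriminant: 168² + 4·547969 = 28224 + 2191876 = 2220100; √2220100 = 1490.
q = (−168 + 1490)/2 = 661, and p = q + 168 = 829.
Check: 661 · 829 = 547969.

661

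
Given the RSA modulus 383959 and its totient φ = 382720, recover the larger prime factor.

φ(n) = (p−1)(q−1) = n − (p+q) + 1, so p + q = 383959 − 382720 + 1 = 1240.
p and q are the roots of t² − 1240t + 383959 = 0.
Discriminant: 1240² − 4·383959 = 1537600 − 1535836 = 1764; √1764 = 42.
q = (1240 − 42)/2 = 599, p = (1240 + 42)/2 = 641.
Check: 599 · 641 = 383959.

641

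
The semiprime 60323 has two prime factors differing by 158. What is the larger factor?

337

Since p = q + 158, we have 60323 = q(q + 158), so q² + 158q − 60323 = 0.
Discriminant: 158² + 4·60323 = 24964 + 241292 = 266256; √266256 = 516.
q = (−158 + 516)/2 = 179, and p = q + 158 = 337.
Check: 179 · 337 = 60323.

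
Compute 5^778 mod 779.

720

5^1 ≡ 5 (mod 779)
5^2 ≡ 5^2 = 25 ≡ 25 (mod 779)
5^4 ≡ 25^2 = 625 ≡ 625 (mod 779)
5^8 ≡ 625^2 = 390625 ≡ 346 (mod 779)
5^16 ≡ 346^2 = 119716 ≡ 529 (mod 779)
5^32 ≡ 529^2 = 279841 ≡ 180 (mod 779)
5^64 ≡ 180^2 = 32400 ≡ 461 (mod 779)
5^128 ≡ 461^2 = 212521 ≡ 633 (mod 779)
5^256 ≡ 633^2 = 400689 ≡ 283 (mod 779)
5^512 ≡ 283^2 = 80089 ≡ 631 (mod 779)
778 = 512 + 256 + 8 + 2 in binary powers of 2.
So 5^778 ≡ 631 · 283 · 346 · 25 ≡ 720 (mod 779).
Since 720 ≠ 1, base 5 is a Fermat witness: 779 is composite.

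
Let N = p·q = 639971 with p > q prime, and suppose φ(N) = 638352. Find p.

φ(n) = (p−1)(q−1) = n − (p+q) + 1, so p + q = 639971 − 638352 + 1 = 1620.
p and q are the roots of t² − 1620t + 639971 = 0.
Discriminant: 1620² − 4·639971 = 2624400 − 2559884 = 64516; √64516 = 254.
q = (1620 − 254)/2 = 683, p = (1620 + 254)/2 = 937.
Check: 683 · 937 = 639971.

937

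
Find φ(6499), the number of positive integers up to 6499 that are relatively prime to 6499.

6336

Factor: 6499 = 67 · 97.
φ(6499) = (67−1) · (97−1) = 66 · 96 = 6336.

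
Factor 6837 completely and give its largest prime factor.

53

6837 = 3 · 2279
2279 = 43 · 53
53 is prime.
So 6837 = 3 · 43 · 53; the largest prime factor is 53.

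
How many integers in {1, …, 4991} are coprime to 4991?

3960

Factor: 4991 = 7 · 23 · 31.
φ(4991) = (7−1) · (23−1) · (31−1) = 6 · 22 · 30 = 3960.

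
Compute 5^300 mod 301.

274

5^1 ≡ 5 (mod 301)
5^2 ≡ 5^2 = 25 ≡ 25 (mod 301)
5^4 ≡ 25^2 = 625 ≡ 23 (mod 301)
5^8 ≡ 23^2 = 529 ≡ 228 (mod 301)
5^16 ≡ 228^2 = 51984 ≡ 212 (mod 301)
5^32 ≡ 212^2 = 44944 ≡ 95 (mod 301)
5^64 ≡ 95^2 = 9025 ≡ 296 (mod 301)
5^128 ≡ 296^2 = 87616 ≡ 25 (mod 301)
5^256 ≡ 25^2 = 625 ≡ 23 (mod 301)
300 = 256 + 32 + 8 + 4 in binary powers of 2.
So 5^300 ≡ 23 · 95 · 228 · 23 ≡ 274 (mod 301).
Since 274 ≠ 1, base 5 is a Fermat witness: 301 is composite.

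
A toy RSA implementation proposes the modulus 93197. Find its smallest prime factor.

93197 is odd.
Digit sum 29, not divisible by 3.
Ends in 7: not divisible by 5.
7: 93197 = 7·13313 + 6
11: 93197 = 11·8472 + 5
13: 93197 = 13·7169

13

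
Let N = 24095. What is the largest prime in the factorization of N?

24095 = 5 · 4819
4819 = 61 · 79
79 is prime.
So 24095 = 5 · 61 · 79; the largest prime factor is 79.

79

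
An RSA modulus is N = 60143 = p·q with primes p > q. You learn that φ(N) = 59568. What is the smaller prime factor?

φ(n) = (p−1)(q−1) = n − (p+q) + 1, so p + q = 60143 − 59568 + 1 = 576.
p and q are the roots of t² − 576t + 60143 = 0.
Discriminant: 576² − 4·60143 = 331776 − 240572 = 91204; √91204 = 302.
q = (576 − 302)/2 = 137, p = (576 + 302)/2 = 439.
Check: 137 · 439 = 60143.

137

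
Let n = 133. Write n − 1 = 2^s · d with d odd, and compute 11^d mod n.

1

133 − 1 = 132 = 2^2 · 33, so d = 33.
11^1 ≡ 11 (mod 133)
11^2 ≡ 11^2 = 121 ≡ 121 (mod 133)
11^4 ≡ 121^2 = 14641 ≡ 11 (mod 133)
11^8 ≡ 11^2 = 121 ≡ 121 (mod 133)
11^16 ≡ 121^2 = 14641 ≡ 11 (mod 133)
11^32 ≡ 11^2 = 121 ≡ 121 (mod 133)
33 = 32 + 1 in binary powers of 2.
So 11^33 ≡ 121 · 11 ≡ 1 (mod 133).
Since 11^d ≡ 1 (mod 133), base 11 does not prove 133 composite.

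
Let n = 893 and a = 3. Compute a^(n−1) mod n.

3^1 ≡ 3 (mod 893)
3^2 ≡ 3^2 = 9 ≡ 9 (mod 893)
3^4 ≡ 9^2 = 81 ≡ 81 (mod 893)
3^8 ≡ 81^2 = 6561 ≡ 310 (mod 893)
3^16 ≡ 310^2 = 96100 ≡ 549 (mod 893)
3^32 ≡ 549^2 = 301401 ≡ 460 (mod 893)
3^64 ≡ 460^2 = 211600 ≡ 852 (mod 893)
3^128 ≡ 852^2 = 725904 ≡ 788 (mod 893)
3^256 ≡ 788^2 = 620944 ≡ 309 (mod 893)
3^512 ≡ 309^2 = 95481 ≡ 823 (mod 893)
892 = 512 + 256 + 64 + 32 + 16 + 8 + 4 in binary powers of 2.
So 3^892 ≡ 823 · 309 · 852 · 460 · 549 · 310 · 81 ≡ 852 (mod 893).
Since 852 ≠ 1, base 3 is a Fermat witness: 893 is composite.

852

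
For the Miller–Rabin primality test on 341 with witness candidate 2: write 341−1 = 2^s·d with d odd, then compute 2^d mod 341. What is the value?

341 − 1 = 340 = 2^2 · 85, so d = 85.
2^1 ≡ 2 (mod 341)
2^2 ≡ 2^2 = 4 ≡ 4 (mod 341)
2^4 ≡ 4^2 = 16 ≡ 16 (mod 341)
2^8 ≡ 16^2 = 256 ≡ 256 (mod 341)
2^16 ≡ 256^2 = 65536 ≡ 64 (mod 341)
2^32 ≡ 64^2 = 4096 ≡ 4 (mod 341)
2^64 ≡ 4^2 = 16 ≡ 16 (mod 341)
85 = 64 + 16 + 4 + 1 in binary powers of 2.
So 2^85 ≡ 16 · 64 · 16 · 2 ≡ 32 (mod 341).
Squaring chain: 32 → 1; never reaches −1, so base 2 is a Miller–Rabin witness that 341 is composite.

32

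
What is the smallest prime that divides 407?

11

407 is odd.
Digit sum 11, not divisible by 3.
Ends in 7: not divisible by 5.
7: 407 = 7·58 + 1
11: 407 = 11·37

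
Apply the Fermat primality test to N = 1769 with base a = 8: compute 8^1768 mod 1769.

8^1 ≡ 8 (mod 1769)
8^2 ≡ 8^2 = 64 ≡ 64 (mod 1769)
8^4 ≡ 64^2 = 4096 ≡ 558 (mod 1769)
8^8 ≡ 558^2 = 311364 ≡ 20 (mod 1769)
8^16 ≡ 20^2 = 400 ≡ 400 (mod 1769)
8^32 ≡ 400^2 = 160000 ≡ 790 (mod 1769)
8^64 ≡ 790^2 = 624100 ≡ 1412 (mod 1769)
8^128 ≡ 1412^2 = 1993744 ≡ 81 (mod 1769)
8^256 ≡ 81^2 = 6561 ≡ 1254 (mod 1769)
8^512 ≡ 1254^2 = 1572516 ≡ 1644 (mod 1769)
8^1024 ≡ 1644^2 = 2702736 ≡ 1473 (mod 1769)
1768 = 1024 + 512 + 128 + 64 + 32 + 8 in binary powers of 2.
So 8^1768 ≡ 1473 · 1644 · 81 · 1412 · 790 · 20 ≡ 935 (mod 1769).
Since 935 ≠ 1, base 8 is a Fermat witness: 1769 is composite.

935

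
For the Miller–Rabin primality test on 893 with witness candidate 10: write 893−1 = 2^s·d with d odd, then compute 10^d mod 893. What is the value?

775

893 − 1 = 892 = 2^2 · 223, so d = 223.
10^1 ≡ 10 (mod 893)
10^2 ≡ 10^2 = 100 ≡ 100 (mod 893)
10^4 ≡ 100^2 = 10000 ≡ 177 (mod 893)
10^8 ≡ 177^2 = 31329 ≡ 74 (mod 893)
10^16 ≡ 74^2 = 5476 ≡ 118 (mod 893)
10^32 ≡ 118^2 = 13924 ≡ 529 (mod 893)
10^64 ≡ 529^2 = 279841 ≡ 332 (mod 893)
10^128 ≡ 332^2 = 110224 ≡ 385 (mod 893)
223 = 128 + 64 + 16 + 8 + 4 + 2 + 1 in binary powers of 2.
So 10^223 ≡ 385 · 332 · 118 · 74 · 177 · 100 · 10 ≡ 775 (mod 893).
Squaring chain: 775 → 529; never reaches −1, so base 10 is a Miller–Rabin witness that 893 is composite.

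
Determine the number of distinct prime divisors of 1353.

3

1353 = 3 · 451
451 = 11 · 41
1353 = 3 · 11 · 41, which has 3 distinct prime factors.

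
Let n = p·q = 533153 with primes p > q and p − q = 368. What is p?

Since p = q + 368, we have 533153 = q(q + 368), so q² + 368q − 533153 = 0.
Discriminant: 368² + 4·533153 = 135424 + 2132612 = 2268036; √2268036 = 1506.
q = (−368 + 1506)/2 = 569, and p = q + 368 = 937.
Check: 569 · 937 = 533153.

937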